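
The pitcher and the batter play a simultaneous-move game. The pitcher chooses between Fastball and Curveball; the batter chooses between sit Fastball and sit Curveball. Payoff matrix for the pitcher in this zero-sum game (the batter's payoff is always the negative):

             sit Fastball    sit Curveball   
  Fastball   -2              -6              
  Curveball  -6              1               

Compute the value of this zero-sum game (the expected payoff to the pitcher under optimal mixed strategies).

For the pitcher to be willing to mix, the pitcher must be indifferent between Fastball and Curveball, which pins down the batter's mix.
  the pitcher's expected payoff from Fastball: q·(-2) + (1−q)·(-6) = 4q - 6
  the pitcher's expected payoff from Curveball: q·(-6) + (1−q)·1 = -7q + 1
  4q - 6 = -7q + 1  ⇒  11q = 7  ⇒  q = 7/11.
The value is the pitcher's expected payoff against this mix (using Fastball): (7/11)·(-2) + (4/11)·(-6) = -38/11.

v = -38/11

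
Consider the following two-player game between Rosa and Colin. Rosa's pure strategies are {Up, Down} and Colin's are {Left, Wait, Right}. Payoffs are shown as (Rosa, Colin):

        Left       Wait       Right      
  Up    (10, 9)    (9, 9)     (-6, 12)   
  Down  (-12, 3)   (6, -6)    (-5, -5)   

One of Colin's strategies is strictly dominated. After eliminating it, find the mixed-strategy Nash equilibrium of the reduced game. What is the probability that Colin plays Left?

q = 1/23

Colin's strategy Wait is strictly dominated by Right: 12 > 9 and -5 > -6. Eliminate Wait.
Rosa's indifference between Up and Down determines Colin's mixing probability q:
  Rosa's expected payoff from Up: q·10 + (1−q)·(-6) = 16q - 6
  Rosa's expected payoff from Down: q·(-12) + (1−q)·(-5) = -7q - 5
  16q - 6 = -7q - 5  ⇒  23q = 1  ⇒  q = 1/23.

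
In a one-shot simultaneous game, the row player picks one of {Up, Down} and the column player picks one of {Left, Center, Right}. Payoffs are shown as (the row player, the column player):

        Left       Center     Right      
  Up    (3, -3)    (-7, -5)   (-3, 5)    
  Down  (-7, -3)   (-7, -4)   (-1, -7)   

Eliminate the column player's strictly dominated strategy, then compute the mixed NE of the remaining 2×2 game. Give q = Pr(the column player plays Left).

The column player's strategy Center is strictly dominated by Left: -3 > -5 and -3 > -4. Eliminate Center.
In a mixed equilibrium the row player is indifferent between Up and Down; this condition fixes q.
  the row player's payoff to Up: q·3 + (1−q)·(-3) = 6q - 3
  the row player's payoff to Down: q·(-7) + (1−q)·(-1) = -6q - 1
  6q - 3 = -6q - 1  ⇒  12q = 2  ⇒  q = 1/6.

q = 1/6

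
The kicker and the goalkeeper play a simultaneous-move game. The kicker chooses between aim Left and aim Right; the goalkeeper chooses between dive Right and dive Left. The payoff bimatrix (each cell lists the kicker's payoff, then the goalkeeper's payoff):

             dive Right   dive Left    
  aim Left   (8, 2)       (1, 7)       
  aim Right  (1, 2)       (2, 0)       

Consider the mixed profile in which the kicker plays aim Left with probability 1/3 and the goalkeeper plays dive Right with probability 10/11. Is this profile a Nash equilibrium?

No

Given the kicker's mix p = 1/3, the goalkeeper's payoff from dive Right is 2 but from dive Left is 7/3. The goalkeeper strictly prefers dive Left, so the goalkeeper would not mix.
So the proposed profile is not a Nash equilibrium.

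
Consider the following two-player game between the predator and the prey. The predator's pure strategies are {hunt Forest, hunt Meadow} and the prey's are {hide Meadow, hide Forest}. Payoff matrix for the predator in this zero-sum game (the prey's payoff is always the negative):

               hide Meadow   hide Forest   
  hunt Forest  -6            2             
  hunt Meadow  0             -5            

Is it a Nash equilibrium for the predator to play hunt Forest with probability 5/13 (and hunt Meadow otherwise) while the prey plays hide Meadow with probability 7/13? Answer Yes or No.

Check the prey's indifference given the predator's mix p = 5/13:
  payoff from hide Meadow = 30/13; payoff from hide Forest = 30/13 — equal.
Check the predator's indifference given the prey's mix q = 7/13:
  payoff from hunt Forest = -30/13; payoff from hunt Meadow = -30/13 — equal.
Both players are indifferent, so neither can profitably deviate.

Yes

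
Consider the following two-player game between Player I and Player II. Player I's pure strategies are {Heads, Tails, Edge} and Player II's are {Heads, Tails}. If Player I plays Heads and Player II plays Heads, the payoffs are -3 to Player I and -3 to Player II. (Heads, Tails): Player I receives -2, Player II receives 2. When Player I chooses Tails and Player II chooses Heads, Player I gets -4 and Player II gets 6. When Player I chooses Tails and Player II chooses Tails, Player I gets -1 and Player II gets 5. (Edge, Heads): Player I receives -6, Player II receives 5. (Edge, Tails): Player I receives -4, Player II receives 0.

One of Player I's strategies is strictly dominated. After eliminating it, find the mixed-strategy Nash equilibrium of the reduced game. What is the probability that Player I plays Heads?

p = 1/6

Player I's strategy Edge is strictly dominated by Tails: -4 > -6 and -1 > -4. Eliminate Edge.
In a mixed equilibrium Player II is indifferent between Heads and Tails; this condition fixes p.
  Player II's payoff from Heads: p·(-3) + (1−p)·6 = -9p + 6
  Player II's payoff from Tails: p·2 + (1−p)·5 = -3p + 5
  -9p + 6 = -3p + 5  ⇒  -6p = -1  ⇒  p = 1/6.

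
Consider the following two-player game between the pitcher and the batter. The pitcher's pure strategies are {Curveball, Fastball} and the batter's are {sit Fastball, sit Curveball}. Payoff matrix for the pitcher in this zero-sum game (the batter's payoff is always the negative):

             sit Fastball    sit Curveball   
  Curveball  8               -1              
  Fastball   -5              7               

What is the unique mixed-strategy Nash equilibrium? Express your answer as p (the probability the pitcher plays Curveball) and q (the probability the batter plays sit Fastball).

p = 4/7, q = 8/21

In a mixed equilibrium the batter is indifferent between sit Fastball and sit Curveball; this condition fixes p.
  the batter's payoff to sit Fastball: p·(-8) + (1−p)·5 = -13p + 5
  the batter's payoff to sit Curveball: p·1 + (1−p)·(-7) = 8p - 7
  -13p + 5 = 8p - 7  ⇒  -21p = -12  ⇒  p = 4/7.
The batter's mix must leave the pitcher indifferent between Curveball and Fastball.
  the pitcher's payoff to Curveball: q·8 + (1−q)·(-1) = 9q - 1
  the pitcher's payoff to Fastball: q·(-5) + (1−q)·7 = -12q + 7
  9q - 1 = -12q + 7  ⇒  21q = 8  ⇒  q = 8/21.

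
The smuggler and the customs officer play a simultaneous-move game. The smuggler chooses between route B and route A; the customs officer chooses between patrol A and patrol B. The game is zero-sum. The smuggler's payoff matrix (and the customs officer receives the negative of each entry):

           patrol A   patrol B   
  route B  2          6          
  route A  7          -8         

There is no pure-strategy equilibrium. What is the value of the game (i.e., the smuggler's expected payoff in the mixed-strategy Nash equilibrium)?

v = 58/19

In a mixed equilibrium the smuggler is indifferent between route B and route A; this condition fixes q.
  the smuggler's payoff to route B: q·2 + (1−q)·6 = -4q + 6
  the smuggler's payoff to route A: q·7 + (1−q)·(-8) = 15q - 8
  -4q + 6 = 15q - 8  ⇒  -19q = -14  ⇒  q = 14/19.
The value is the smuggler's expected payoff against this mix (using route B): (14/19)·2 + (5/19)·6 = 58/19.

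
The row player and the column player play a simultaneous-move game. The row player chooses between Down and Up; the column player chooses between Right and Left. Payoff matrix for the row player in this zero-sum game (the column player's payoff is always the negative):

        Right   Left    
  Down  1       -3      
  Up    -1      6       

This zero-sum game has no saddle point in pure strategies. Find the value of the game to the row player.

The row player's indifference between Down and Up determines the column player's mixing probability q:
  the row player's payoff to Down: q·1 + (1−q)·(-3) = 4q - 3
  the row player's payoff to Up: q·(-1) + (1−q)·6 = -7q + 6
  4q - 3 = -7q + 6  ⇒  11q = 9  ⇒  q = 9/11.
The value is the row player's expected payoff against this mix (using Down): (9/11)·1 + (2/11)·(-3) = 3/11.

v = 3/11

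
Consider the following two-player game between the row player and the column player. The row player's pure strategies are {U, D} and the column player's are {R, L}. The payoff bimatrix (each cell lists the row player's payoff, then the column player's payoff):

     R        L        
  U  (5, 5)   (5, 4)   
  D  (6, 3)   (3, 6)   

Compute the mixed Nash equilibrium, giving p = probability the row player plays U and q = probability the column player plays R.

p = 3/4, q = 2/3

Set the column player's expected payoff from R equal to that from L:
  the column player's payoff from R: p·5 + (1−p)·3 = 2p + 3
  the column player's payoff from L: p·4 + (1−p)·6 = -2p + 6
  2p + 3 = -2p + 6  ⇒  4p = 3  ⇒  p = 3/4.
The row player's indifference between U and D determines the column player's mixing probability q:
  the row player's expected payoff from U: q·5 + (1−q)·5 = 5
  the row player's expected payoff from D: q·6 + (1−q)·3 = 3q + 3
  5 = 3q + 3  ⇒  -3q = -2  ⇒  q = 2/3.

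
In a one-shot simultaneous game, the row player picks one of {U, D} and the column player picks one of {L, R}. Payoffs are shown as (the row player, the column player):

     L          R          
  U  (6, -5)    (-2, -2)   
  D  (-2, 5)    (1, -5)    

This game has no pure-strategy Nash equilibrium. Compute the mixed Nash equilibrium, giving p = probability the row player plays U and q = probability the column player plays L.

p = 10/13, q = 3/11

Set the column player's expected payoff from L equal to that from R:
  the column player's payoff to L: p·(-5) + (1−p)·5 = -10p + 5
  the column player's payoff to R: p·(-2) + (1−p)·(-5) = 3p - 5
  -10p + 5 = 3p - 5  ⇒  -13p = -10  ⇒  p = 10/13.
In a mixed equilibrium the row player is indifferent between U and D; this condition fixes q.
  the row player's payoff to U: q·6 + (1−q)·(-2) = 8q - 2
  the row player's payoff to D: q·(-2) + (1−q)·1 = -3q + 1
  8q - 2 = -3q + 1  ⇒  11q = 3  ⇒  q = 3/11.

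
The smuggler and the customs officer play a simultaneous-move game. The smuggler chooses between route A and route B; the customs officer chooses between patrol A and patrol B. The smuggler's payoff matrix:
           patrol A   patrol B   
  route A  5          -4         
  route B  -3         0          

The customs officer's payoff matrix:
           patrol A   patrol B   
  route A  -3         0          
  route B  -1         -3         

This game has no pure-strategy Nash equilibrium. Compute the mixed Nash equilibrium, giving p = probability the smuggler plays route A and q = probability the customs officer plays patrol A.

In a mixed equilibrium the customs officer is indifferent between patrol A and patrol B; this condition fixes p.
  the customs officer's expected payoff from patrol A: p·(-3) + (1−p)·(-1) = -2p - 1
  the customs officer's expected payoff from patrol B: p·0 + (1−p)·(-3) = 3p - 3
  -2p - 1 = 3p - 3  ⇒  -5p = -2  ⇒  p = 2/5.
For the smuggler to be willing to mix, the smuggler must be indifferent between route A and route B, which pins down the customs officer's mix.
  the smuggler's expected payoff from route A: q·5 + (1−q)·(-4) = 9q - 4
  the smuggler's expected payoff from route B: q·(-3) + (1−q)·0 = -3q
  9q - 4 = -3q  ⇒  12q = 4  ⇒  q = 1/3.

p = 2/5, q = 1/3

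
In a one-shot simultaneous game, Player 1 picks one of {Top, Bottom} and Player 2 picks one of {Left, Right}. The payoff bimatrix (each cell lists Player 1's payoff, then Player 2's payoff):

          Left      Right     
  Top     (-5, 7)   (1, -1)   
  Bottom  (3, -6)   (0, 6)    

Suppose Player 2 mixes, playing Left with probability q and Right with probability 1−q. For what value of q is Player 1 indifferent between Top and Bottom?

Set Player 1's expected payoff from Top equal to that from Bottom:
  Player 1's payoff from Top: q·(-5) + (1−q)·1 = -6q + 1
  Player 1's payoff from Bottom: q·3 + (1−q)·0 = 3q
  -6q + 1 = 3q  ⇒  -9q = -1  ⇒  q = 1/9.

q = 1/9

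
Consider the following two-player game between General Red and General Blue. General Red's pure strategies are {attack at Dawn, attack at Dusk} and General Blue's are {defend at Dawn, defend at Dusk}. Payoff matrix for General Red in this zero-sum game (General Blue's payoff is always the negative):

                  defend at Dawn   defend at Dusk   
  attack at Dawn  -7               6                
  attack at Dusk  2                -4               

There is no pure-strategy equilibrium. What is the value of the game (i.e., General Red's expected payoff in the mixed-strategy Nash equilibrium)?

General Red's indifference between attack at Dawn and attack at Dusk determines General Blue's mixing probability q:
  General Red's expected payoff from attack at Dawn: q·(-7) + (1−q)·6 = -13q + 6
  General Red's expected payoff from attack at Dusk: q·2 + (1−q)·(-4) = 6q - 4
  -13q + 6 = 6q - 4  ⇒  -19q = -10  ⇒  q = 10/19.
The value is General Red's expected payoff against this mix (using attack at Dawn): (10/19)·(-7) + (9/19)·6 = -16/19.

v = -16/19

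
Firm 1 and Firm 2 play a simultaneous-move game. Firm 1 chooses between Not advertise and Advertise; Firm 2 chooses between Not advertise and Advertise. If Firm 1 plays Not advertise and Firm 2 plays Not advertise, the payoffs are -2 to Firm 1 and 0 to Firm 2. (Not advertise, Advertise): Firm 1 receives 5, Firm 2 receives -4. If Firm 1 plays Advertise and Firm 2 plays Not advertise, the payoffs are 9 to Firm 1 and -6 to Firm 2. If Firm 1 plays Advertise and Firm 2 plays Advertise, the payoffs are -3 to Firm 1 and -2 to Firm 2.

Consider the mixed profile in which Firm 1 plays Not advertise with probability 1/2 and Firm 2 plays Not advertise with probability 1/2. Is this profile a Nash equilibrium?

Given Firm 2's mix q = 1/2, Firm 1's payoff from Not advertise is 3/2 but from Advertise is 3. Firm 1 strictly prefers Advertise, so Firm 1 would not mix.
So the proposed profile is not a Nash equilibrium.

No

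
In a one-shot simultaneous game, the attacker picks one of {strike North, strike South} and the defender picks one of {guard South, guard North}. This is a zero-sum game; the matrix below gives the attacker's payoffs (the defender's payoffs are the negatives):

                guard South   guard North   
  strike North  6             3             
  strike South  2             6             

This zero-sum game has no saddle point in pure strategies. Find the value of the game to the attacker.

v = 30/7

For the attacker to be willing to mix, the attacker must be indifferent between strike North and strike South, which pins down the defender's mix.
  the attacker's payoff to strike North: q·6 + (1−q)·3 = 3q + 3
  the attacker's payoff to strike South: q·2 + (1−q)·6 = -4q + 6
  3q + 3 = -4q + 6  ⇒  7q = 3  ⇒  q = 3/7.
The value is the attacker's expected payoff against this mix (using strike North): (3/7)·6 + (4/7)·3 = 30/7.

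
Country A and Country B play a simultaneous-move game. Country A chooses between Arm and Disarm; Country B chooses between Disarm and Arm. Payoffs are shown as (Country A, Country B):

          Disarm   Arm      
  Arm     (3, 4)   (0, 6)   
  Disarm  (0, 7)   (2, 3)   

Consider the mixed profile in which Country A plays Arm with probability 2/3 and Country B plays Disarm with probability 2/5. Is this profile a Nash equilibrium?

Check Country B's indifference given Country A's mix p = 2/3:
  payoff from Disarm = 5; payoff from Arm = 5 — equal.
Check Country A's indifference given Country B's mix q = 2/5:
  payoff from Arm = 6/5; payoff from Disarm = 6/5 — equal.
Both players are indifferent, so neither can profitably deviate.

Yes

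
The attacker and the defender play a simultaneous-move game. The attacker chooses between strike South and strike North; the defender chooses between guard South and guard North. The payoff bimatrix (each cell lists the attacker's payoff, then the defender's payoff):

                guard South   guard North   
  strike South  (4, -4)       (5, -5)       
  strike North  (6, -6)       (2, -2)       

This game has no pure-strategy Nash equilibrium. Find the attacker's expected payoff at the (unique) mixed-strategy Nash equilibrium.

The attacker's indifference between strike South and strike North determines the defender's mixing probability q:
  the attacker's payoff to strike South: q·4 + (1−q)·5 = -q + 5
  the attacker's payoff to strike North: q·6 + (1−q)·2 = 4q + 2
  -q + 5 = 4q + 2  ⇒  -5q = -3  ⇒  q = 3/5.
At equilibrium the attacker is indifferent across rows, so the attacker's payoff equals the payoff from strike South: (3/5)·4 + (2/5)·5 = 22/5.

22/5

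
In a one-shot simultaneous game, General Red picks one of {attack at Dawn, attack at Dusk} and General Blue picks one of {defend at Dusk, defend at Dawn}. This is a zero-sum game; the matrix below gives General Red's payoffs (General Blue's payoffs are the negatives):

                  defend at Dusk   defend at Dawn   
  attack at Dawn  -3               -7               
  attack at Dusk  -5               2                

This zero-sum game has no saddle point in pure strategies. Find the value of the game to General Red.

For General Red to be willing to mix, General Red must be indifferent between attack at Dawn and attack at Dusk, which pins down General Blue's mix.
  General Red's payoff from attack at Dawn: q·(-3) + (1−q)·(-7) = 4q - 7
  General Red's payoff from attack at Dusk: q·(-5) + (1−q)·2 = -7q + 2
  4q - 7 = -7q + 2  ⇒  11q = 9  ⇒  q = 9/11.
The value is General Red's expected payoff against this mix (using attack at Dawn): (9/11)·(-3) + (2/11)·(-7) = -41/11.

v = -41/11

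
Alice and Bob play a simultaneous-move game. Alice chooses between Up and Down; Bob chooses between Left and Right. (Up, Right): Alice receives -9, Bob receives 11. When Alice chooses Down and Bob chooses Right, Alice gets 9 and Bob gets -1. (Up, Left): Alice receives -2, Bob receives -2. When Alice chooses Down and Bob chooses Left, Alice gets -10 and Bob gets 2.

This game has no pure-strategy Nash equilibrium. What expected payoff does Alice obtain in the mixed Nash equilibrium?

Alice's indifference between Up and Down determines Bob's mixing probability q:
  Alice's payoff from Up: q·(-2) + (1−q)·(-9) = 7q - 9
  Alice's payoff from Down: q·(-10) + (1−q)·9 = -19q + 9
  7q - 9 = -19q + 9  ⇒  26q = 18  ⇒  q = 9/13.
At equilibrium Alice is indifferent across rows, so Alice's payoff equals the payoff from Up: (9/13)·(-2) + (4/13)·(-9) = -54/13.

-54/13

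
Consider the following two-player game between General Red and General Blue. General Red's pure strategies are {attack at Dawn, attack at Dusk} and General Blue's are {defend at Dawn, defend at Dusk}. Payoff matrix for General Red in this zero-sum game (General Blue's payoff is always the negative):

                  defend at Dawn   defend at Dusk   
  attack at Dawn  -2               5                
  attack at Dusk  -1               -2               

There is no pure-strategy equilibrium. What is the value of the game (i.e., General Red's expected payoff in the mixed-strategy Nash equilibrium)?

v = -9/8

In a mixed equilibrium General Red is indifferent between attack at Dawn and attack at Dusk; this condition fixes q.
  General Red's payoff to attack at Dawn: q·(-2) + (1−q)·5 = -7q + 5
  General Red's payoff to attack at Dusk: q·(-1) + (1−q)·(-2) = q - 2
  -7q + 5 = q - 2  ⇒  -8q = -7  ⇒  q = 7/8.
The value is General Red's expected payoff against this mix (using attack at Dawn): (7/8)·(-2) + (1/8)·5 = -9/8.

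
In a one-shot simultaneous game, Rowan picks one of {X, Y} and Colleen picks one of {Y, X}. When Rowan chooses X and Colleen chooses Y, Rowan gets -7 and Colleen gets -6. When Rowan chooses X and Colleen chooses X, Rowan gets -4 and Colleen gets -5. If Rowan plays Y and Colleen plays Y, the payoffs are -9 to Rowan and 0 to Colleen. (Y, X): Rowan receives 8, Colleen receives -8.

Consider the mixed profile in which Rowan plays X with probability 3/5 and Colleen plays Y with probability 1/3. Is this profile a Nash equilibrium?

No

Given Rowan's mix p = 3/5, Colleen's payoff from Y is -18/5 but from X is -31/5. Colleen strictly prefers Y, so Colleen would not mix.
So the proposed profile is not a Nash equilibrium.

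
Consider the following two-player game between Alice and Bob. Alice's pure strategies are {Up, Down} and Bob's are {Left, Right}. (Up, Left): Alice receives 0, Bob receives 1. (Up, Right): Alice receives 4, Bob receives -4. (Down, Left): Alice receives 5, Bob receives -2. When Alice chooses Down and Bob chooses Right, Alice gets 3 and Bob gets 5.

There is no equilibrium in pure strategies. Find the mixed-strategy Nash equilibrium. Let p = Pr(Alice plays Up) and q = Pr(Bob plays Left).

p = 7/12, q = 1/6

In a mixed equilibrium Bob is indifferent between Left and Right; this condition fixes p.
  Bob's payoff to Left: p·1 + (1−p)·(-2) = 3p - 2
  Bob's payoff to Right: p·(-4) + (1−p)·5 = -9p + 5
  3p - 2 = -9p + 5  ⇒  12p = 7  ⇒  p = 7/12.
Bob's mix must leave Alice indifferent between Up and Down.
  Alice's expected payoff from Up: q·0 + (1−q)·4 = -4q + 4
  Alice's expected payoff from Down: q·5 + (1−q)·3 = 2q + 3
  -4q + 4 = 2q + 3  ⇒  -6q = -1  ⇒  q = 1/6.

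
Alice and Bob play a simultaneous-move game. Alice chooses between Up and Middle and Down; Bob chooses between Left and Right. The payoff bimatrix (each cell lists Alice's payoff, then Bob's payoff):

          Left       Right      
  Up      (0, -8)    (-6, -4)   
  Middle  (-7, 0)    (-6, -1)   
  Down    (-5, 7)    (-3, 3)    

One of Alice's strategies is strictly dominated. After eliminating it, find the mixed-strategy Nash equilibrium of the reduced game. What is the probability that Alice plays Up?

Alice's strategy Middle is strictly dominated by Down: -5 > -7 and -3 > -6. Eliminate Middle.
Bob's indifference between Left and Right determines Alice's mixing probability p:
  Bob's payoff from Left: p·(-8) + (1−p)·7 = -15p + 7
  Bob's payoff from Right: p·(-4) + (1−p)·3 = -7p + 3
  -15p + 7 = -7p + 3  ⇒  -8p = -4  ⇒  p = 1/2.

p = 1/2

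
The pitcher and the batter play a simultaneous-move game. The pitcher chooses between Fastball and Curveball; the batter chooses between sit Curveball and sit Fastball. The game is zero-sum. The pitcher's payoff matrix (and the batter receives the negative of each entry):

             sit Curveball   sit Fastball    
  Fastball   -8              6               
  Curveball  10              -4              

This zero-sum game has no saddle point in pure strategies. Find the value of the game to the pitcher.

v = 1

Set the pitcher's expected payoff from Fastball equal to that from Curveball:
  the pitcher's payoff from Fastball: q·(-8) + (1−q)·6 = -14q + 6
  the pitcher's payoff from Curveball: q·10 + (1−q)·(-4) = 14q - 4
  -14q + 6 = 14q - 4  ⇒  -28q = -10  ⇒  q = 5/14.
The value is the pitcher's expected payoff against this mix (using Fastball): (5/14)·(-8) + (9/14)·6 = 1.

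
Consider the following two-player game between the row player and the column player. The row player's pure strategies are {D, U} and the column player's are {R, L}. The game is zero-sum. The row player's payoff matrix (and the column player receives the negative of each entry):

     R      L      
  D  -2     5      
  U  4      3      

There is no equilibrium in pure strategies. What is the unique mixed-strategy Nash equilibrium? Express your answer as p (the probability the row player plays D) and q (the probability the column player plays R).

The row player's mix must leave the column player indifferent between R and L.
  the column player's payoff to R: p·2 + (1−p)·(-4) = 6p - 4
  the column player's payoff to L: p·(-5) + (1−p)·(-3) = -2p - 3
  6p - 4 = -2p - 3  ⇒  8p = 1  ⇒  p = 1/8.
The column player's mix must leave the row player indifferent between D and U.
  the row player's payoff to D: q·(-2) + (1−q)·5 = -7q + 5
  the row player's payoff to U: q·4 + (1−q)·3 = q + 3
  -7q + 5 = q + 3  ⇒  -8q = -2  ⇒  q = 1/4.

p = 1/8, q = 1/4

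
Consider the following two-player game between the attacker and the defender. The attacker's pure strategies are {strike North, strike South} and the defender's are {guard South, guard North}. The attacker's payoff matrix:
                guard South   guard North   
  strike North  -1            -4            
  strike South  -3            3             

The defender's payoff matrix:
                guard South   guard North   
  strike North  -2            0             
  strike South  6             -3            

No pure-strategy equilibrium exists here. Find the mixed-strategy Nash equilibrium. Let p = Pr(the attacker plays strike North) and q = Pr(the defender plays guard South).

p = 9/11, q = 7/9

The attacker's mix must leave the defender indifferent between guard South and guard North.
  the defender's expected payoff from guard South: p·(-2) + (1−p)·6 = -8p + 6
  the defender's expected payoff from guard North: p·0 + (1−p)·(-3) = 3p - 3
  -8p + 6 = 3p - 3  ⇒  -11p = -9  ⇒  p = 9/11.
The defender's mix must leave the attacker indifferent between strike North and strike South.
  the attacker's payoff to strike North: q·(-1) + (1−q)·(-4) = 3q - 4
  the attacker's payoff to strike South: q·(-3) + (1−q)·3 = -6q + 3
  3q - 4 = -6q + 3  ⇒  9q = 7  ⇒  q = 7/9.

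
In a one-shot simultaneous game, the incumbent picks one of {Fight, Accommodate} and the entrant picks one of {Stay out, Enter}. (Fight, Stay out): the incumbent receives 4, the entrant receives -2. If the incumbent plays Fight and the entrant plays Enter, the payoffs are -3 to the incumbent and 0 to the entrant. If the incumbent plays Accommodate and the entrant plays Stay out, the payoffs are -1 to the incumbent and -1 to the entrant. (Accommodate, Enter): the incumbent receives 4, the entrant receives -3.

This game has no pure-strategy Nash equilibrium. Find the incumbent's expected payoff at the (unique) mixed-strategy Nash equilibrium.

Set the incumbent's expected payoff from Fight equal to that from Accommodate:
  the incumbent's expected payoff from Fight: q·4 + (1−q)·(-3) = 7q - 3
  the incumbent's expected payoff from Accommodate: q·(-1) + (1−q)·4 = -5q + 4
  7q - 3 = -5q + 4  ⇒  12q = 7  ⇒  q = 7/12.
At equilibrium the incumbent is indifferent across rows, so the incumbent's payoff equals the payoff from Fight: (7/12)·4 + (5/12)·(-3) = 13/12.

13/12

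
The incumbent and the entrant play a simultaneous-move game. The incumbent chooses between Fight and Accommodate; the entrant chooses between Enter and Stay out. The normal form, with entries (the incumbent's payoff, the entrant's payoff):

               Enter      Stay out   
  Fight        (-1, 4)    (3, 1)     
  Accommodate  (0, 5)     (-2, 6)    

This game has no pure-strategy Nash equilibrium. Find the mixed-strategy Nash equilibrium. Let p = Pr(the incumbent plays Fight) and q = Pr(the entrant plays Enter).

Set the entrant's expected payoff from Enter equal to that from Stay out:
  the entrant's payoff from Enter: p·4 + (1−p)·5 = -p + 5
  the entrant's payoff from Stay out: p·1 + (1−p)·6 = -5p + 6
  -p + 5 = -5p + 6  ⇒  4p = 1  ⇒  p = 1/4.
The entrant's mix must leave the incumbent indifferent between Fight and Accommodate.
  the incumbent's payoff from Fight: q·(-1) + (1−q)·3 = -4q + 3
  the incumbent's payoff from Accommodate: q·0 + (1−q)·(-2) = 2q - 2
  -4q + 3 = 2q - 2  ⇒  -6q = -5  ⇒  q = 5/6.

p = 1/4, q = 5/6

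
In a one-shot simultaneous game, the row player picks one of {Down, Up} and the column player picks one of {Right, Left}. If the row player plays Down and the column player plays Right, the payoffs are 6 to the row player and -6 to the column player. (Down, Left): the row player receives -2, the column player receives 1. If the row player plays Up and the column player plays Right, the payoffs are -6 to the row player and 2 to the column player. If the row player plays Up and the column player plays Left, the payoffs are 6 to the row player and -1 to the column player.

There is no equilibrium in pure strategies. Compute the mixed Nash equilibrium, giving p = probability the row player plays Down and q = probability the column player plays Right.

Set the column player's expected payoff from Right equal to that from Left:
  the column player's expected payoff from Right: p·(-6) + (1−p)·2 = -8p + 2
  the column player's expected payoff from Left: p·1 + (1−p)·(-1) = 2p - 1
  -8p + 2 = 2p - 1  ⇒  -10p = -3  ⇒  p = 3/10.
Set the row player's expected payoff from Down equal to that from Up:
  the row player's expected payoff from Down: q·6 + (1−q)·(-2) = 8q - 2
  the row player's expected payoff from Up: q·(-6) + (1−q)·6 = -12q + 6
  8q - 2 = -12q + 6  ⇒  20q = 8  ⇒  q = 2/5.

p = 3/10, q = 2/5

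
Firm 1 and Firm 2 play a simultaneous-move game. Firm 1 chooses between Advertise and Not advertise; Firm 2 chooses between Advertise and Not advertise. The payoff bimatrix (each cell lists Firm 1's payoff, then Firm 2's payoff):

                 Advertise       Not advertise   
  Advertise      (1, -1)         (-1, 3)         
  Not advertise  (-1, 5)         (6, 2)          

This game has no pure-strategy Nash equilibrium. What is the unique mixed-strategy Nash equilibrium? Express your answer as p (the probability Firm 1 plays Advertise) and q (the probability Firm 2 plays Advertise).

p = 3/7, q = 7/9

Firm 1's mix must leave Firm 2 indifferent between Advertise and Not advertise.
  Firm 2's expected payoff from Advertise: p·(-1) + (1−p)·5 = -6p + 5
  Firm 2's expected payoff from Not advertise: p·3 + (1−p)·2 = p + 2
  -6p + 5 = p + 2  ⇒  -7p = -3  ⇒  p = 3/7.
For Firm 1 to be willing to mix, Firm 1 must be indifferent between Advertise and Not advertise, which pins down Firm 2's mix.
  Firm 1's expected payoff from Advertise: q·1 + (1−q)·(-1) = 2q - 1
  Firm 1's expected payoff from Not advertise: q·(-1) + (1−q)·6 = -7q + 6
  2q - 1 = -7q + 6  ⇒  9q = 7  ⇒  q = 7/9.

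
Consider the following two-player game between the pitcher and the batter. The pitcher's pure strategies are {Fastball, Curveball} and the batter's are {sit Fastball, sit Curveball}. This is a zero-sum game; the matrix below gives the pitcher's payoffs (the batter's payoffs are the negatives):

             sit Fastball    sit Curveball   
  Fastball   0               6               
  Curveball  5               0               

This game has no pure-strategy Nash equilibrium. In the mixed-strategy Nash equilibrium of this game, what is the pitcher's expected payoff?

30/11

In a mixed equilibrium the pitcher is indifferent between Fastball and Curveball; this condition fixes q.
  the pitcher's payoff to Fastball: q·0 + (1−q)·6 = -6q + 6
  the pitcher's payoff to Curveball: q·5 + (1−q)·0 = 5q
  -6q + 6 = 5q  ⇒  -11q = -6  ⇒  q = 6/11.
At equilibrium the pitcher is indifferent across rows, so the pitcher's payoff equals the payoff from Fastball: (6/11)·0 + (5/11)·6 = 30/11.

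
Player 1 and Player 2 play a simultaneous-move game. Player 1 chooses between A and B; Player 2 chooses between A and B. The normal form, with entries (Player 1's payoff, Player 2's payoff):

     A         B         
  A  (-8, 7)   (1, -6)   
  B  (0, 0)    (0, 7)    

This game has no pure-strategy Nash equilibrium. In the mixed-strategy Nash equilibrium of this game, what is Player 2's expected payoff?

Player 1's mix must leave Player 2 indifferent between A and B.
  Player 2's payoff to A: p·7 + (1−p)·0 = 7p
  Player 2's payoff to B: p·(-6) + (1−p)·7 = -13p + 7
  7p = -13p + 7  ⇒  20p = 7  ⇒  p = 7/20.
At equilibrium Player 2 is indifferent across columns, so Player 2's payoff equals the payoff from A: (7/20)·7 + (13/20)·0 = 49/20.

49/20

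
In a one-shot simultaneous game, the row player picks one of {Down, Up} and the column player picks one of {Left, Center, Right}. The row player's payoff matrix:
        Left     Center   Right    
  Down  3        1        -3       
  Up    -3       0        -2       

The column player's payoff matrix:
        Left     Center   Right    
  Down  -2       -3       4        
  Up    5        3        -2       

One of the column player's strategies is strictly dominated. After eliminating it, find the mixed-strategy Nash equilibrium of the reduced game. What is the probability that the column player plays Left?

The column player's strategy Center is strictly dominated by Left: -2 > -3 and 5 > 3. Eliminate Center.
The column player's mix must leave the row player indifferent between Down and Up.
  the row player's payoff to Down: q·3 + (1−q)·(-3) = 6q - 3
  the row player's payoff to Up: q·(-3) + (1−q)·(-2) = -q - 2
  6q - 3 = -q - 2  ⇒  7q = 1  ⇒  q = 1/7.

q = 1/7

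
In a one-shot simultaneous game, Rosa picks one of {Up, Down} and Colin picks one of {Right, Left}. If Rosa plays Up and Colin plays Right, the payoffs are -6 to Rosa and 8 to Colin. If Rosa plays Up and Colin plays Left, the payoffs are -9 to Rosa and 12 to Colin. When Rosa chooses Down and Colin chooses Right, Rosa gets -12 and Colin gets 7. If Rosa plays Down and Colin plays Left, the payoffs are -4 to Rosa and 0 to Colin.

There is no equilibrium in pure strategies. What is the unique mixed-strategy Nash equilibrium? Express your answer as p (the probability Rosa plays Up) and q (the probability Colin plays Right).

p = 7/11, q = 5/11

Rosa's mix must leave Colin indifferent between Right and Left.
  Colin's expected payoff from Right: p·8 + (1−p)·7 = p + 7
  Colin's expected payoff from Left: p·12 + (1−p)·0 = 12p
  p + 7 = 12p  ⇒  -11p = -7  ⇒  p = 7/11.
Colin's mix must leave Rosa indifferent between Up and Down.
  Rosa's payoff from Up: q·(-6) + (1−q)·(-9) = 3q - 9
  Rosa's payoff from Down: q·(-12) + (1−q)·(-4) = -8q - 4
  3q - 9 = -8q - 4  ⇒  11q = 5  ⇒  q = 5/11.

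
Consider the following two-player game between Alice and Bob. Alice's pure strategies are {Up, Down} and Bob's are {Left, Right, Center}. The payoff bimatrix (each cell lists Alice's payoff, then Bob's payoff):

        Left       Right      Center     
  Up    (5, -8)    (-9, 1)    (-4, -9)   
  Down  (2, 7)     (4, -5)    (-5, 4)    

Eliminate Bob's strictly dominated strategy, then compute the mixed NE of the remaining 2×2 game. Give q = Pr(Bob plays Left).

q = 13/16

Bob's strategy Center is strictly dominated by Left: -8 > -9 and 7 > 4. Eliminate Center.
For Alice to be willing to mix, Alice must be indifferent between Up and Down, which pins down Bob's mix.
  Alice's payoff from Up: q·5 + (1−q)·(-9) = 14q - 9
  Alice's payoff from Down: q·2 + (1−q)·4 = -2q + 4
  14q - 9 = -2q + 4  ⇒  16q = 13  ⇒  q = 13/16.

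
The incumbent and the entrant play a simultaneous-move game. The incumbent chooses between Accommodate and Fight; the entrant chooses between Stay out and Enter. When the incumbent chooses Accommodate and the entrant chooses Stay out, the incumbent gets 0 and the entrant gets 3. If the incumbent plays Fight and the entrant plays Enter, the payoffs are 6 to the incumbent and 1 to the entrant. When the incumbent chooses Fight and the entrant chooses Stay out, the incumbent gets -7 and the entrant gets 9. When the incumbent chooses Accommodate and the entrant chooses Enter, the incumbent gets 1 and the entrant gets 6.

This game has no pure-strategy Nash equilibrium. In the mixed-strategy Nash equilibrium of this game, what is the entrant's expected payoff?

In a mixed equilibrium the entrant is indifferent between Stay out and Enter; this condition fixes p.
  the entrant's payoff to Stay out: p·3 + (1−p)·9 = -6p + 9
  the entrant's payoff to Enter: p·6 + (1−p)·1 = 5p + 1
  -6p + 9 = 5p + 1  ⇒  -11p = -8  ⇒  p = 8/11.
At equilibrium the entrant is indifferent across columns, so the entrant's payoff equals the payoff from Stay out: (8/11)·3 + (3/11)·9 = 51/11.

51/11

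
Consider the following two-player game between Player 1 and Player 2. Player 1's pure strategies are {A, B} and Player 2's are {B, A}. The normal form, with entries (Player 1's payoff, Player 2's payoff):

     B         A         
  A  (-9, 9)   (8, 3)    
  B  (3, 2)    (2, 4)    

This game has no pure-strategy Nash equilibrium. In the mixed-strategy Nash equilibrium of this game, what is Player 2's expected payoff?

In a mixed equilibrium Player 2 is indifferent between B and A; this condition fixes p.
  Player 2's expected payoff from B: p·9 + (1−p)·2 = 7p + 2
  Player 2's expected payoff from A: p·3 + (1−p)·4 = -p + 4
  7p + 2 = -p + 4  ⇒  8p = 2  ⇒  p = 1/4.
At equilibrium Player 2 is indifferent across columns, so Player 2's payoff equals the payoff from B: (1/4)·9 + (3/4)·2 = 15/4.

15/4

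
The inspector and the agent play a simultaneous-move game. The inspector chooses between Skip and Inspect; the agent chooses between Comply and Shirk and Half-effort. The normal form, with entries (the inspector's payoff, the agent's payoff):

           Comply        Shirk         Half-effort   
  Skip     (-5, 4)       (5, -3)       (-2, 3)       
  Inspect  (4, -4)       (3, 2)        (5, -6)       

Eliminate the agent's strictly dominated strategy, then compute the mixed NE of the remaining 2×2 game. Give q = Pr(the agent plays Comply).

q = 2/11

The agent's strategy Half-effort is strictly dominated by Comply: 4 > 3 and -4 > -6. Eliminate Half-effort.
Set the inspector's expected payoff from Skip equal to that from Inspect:
  the inspector's payoff from Skip: q·(-5) + (1−q)·5 = -10q + 5
  the inspector's payoff from Inspect: q·4 + (1−q)·3 = q + 3
  -10q + 5 = q + 3  ⇒  -11q = -2  ⇒  q = 2/11.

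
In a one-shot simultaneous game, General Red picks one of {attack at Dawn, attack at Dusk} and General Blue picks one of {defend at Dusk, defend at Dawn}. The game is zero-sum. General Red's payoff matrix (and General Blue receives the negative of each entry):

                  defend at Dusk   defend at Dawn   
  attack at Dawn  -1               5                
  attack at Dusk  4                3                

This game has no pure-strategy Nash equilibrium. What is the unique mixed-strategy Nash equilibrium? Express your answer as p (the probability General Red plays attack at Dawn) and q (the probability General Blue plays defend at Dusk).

p = 1/7, q = 2/7

For General Blue to be willing to mix, General Blue must be indifferent between defend at Dusk and defend at Dawn, which pins down General Red's mix.
  General Blue's payoff to defend at Dusk: p·1 + (1−p)·(-4) = 5p - 4
  General Blue's payoff to defend at Dawn: p·(-5) + (1−p)·(-3) = -2p - 3
  5p - 4 = -2p - 3  ⇒  7p = 1  ⇒  p = 1/7.
In a mixed equilibrium General Red is indifferent between attack at Dawn and attack at Dusk; this condition fixes q.
  General Red's expected payoff from attack at Dawn: q·(-1) + (1−q)·5 = -6q + 5
  General Red's expected payoff from attack at Dusk: q·4 + (1−q)·3 = q + 3
  -6q + 5 = q + 3  ⇒  -7q = -2  ⇒  q = 2/7.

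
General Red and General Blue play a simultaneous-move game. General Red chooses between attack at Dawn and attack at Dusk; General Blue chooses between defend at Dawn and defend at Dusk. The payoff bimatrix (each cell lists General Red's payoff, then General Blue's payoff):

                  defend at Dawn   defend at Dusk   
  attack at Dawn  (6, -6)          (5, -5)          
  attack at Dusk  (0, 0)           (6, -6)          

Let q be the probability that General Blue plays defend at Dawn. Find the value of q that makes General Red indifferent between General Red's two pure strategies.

q = 1/7

General Blue's mix must leave General Red indifferent between attack at Dawn and attack at Dusk.
  General Red's payoff from attack at Dawn: q·6 + (1−q)·5 = q + 5
  General Red's payoff from attack at Dusk: q·0 + (1−q)·6 = -6q + 6
  q + 5 = -6q + 6  ⇒  7q = 1  ⇒  q = 1/7.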